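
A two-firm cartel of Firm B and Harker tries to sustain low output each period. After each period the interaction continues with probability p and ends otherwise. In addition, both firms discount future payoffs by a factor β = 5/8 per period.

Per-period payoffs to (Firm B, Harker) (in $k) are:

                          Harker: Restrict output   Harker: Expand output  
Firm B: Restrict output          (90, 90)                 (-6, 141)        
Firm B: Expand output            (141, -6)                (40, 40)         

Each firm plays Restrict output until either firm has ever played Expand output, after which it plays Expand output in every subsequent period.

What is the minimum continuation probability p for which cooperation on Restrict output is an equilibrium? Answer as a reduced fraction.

Expected continuation weight on next period's payoff is β·p = 5/8·p, which plays the role of the discount factor.
Cooperation requires 5/8·p ≥ (141−90)/(141−40) = 51/101, hence p ≥ 408/505.

408/505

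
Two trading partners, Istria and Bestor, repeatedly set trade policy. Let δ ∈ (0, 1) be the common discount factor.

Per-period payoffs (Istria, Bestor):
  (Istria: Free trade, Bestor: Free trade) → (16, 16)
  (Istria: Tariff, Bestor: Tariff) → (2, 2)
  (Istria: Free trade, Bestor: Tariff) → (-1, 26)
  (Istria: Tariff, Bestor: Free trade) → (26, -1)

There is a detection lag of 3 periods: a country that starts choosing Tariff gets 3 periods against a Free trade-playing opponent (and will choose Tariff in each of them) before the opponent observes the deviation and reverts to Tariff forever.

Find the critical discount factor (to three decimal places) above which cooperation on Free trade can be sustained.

0.747

Deviating for the 3 undetected periods gains 26−16 = 10 per period over cooperation, then loses 16−2 = 14 per period forever once punishment starts.
Gain: 10(1 + δ + … + δ^2); loss: 14·δ^3/(1−δ).
No profitable deviation ⇔ 10(1−δ^3) ≤ 14·δ^3, i.e. δ^3 ≥ 10/(10+14) = 5/12.
Hence δ ≥ (5/12)^(1/3) ≈ 0.747.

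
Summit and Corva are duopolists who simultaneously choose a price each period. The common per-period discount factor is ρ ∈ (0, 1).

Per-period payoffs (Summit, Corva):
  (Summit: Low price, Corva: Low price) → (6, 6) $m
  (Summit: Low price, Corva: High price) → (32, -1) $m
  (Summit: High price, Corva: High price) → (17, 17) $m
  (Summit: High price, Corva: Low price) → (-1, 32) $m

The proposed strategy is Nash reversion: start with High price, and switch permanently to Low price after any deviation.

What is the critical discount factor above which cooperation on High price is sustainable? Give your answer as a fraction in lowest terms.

Under grim trigger the critical discount factor is (T−C)/(T−P) with T = 32, C = 17, P = 6.
ρ* = (32−17)/(32−6) = 15/26.

15/26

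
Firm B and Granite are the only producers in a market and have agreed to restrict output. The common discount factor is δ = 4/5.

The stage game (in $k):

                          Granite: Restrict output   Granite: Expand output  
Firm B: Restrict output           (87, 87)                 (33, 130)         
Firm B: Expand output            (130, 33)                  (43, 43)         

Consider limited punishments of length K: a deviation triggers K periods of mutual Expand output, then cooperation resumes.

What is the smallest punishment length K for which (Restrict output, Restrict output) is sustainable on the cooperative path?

IC: δ(1−δ^K)/(1−δ) ≥ (130−87)/(87−43) = 43/44.
With δ = 4/5: need 1 − δ^K ≥ 43/44·(1−4/5)/(4/5), i.e. δ^K ≤ 0.7557.
Since (4/5)^1 = 0.8000 and (4/5)^2 = 0.6400, the smallest such K is 2.

2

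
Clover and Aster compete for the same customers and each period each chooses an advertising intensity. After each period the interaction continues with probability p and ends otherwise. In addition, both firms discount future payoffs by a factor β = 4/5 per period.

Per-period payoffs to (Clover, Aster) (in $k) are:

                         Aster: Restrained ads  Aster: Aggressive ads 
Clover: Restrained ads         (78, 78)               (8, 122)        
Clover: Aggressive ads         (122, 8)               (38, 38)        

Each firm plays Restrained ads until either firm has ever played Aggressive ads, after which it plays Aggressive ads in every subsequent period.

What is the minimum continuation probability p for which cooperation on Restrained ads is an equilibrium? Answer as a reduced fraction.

With continuation probability p and discount β, the effective per-period discount factor is βp.
Grim-trigger IC: βp ≥ (122−78)/(122−38) = 11/21.
So p ≥ (11/21)/(4/5) = 55/84.

55/84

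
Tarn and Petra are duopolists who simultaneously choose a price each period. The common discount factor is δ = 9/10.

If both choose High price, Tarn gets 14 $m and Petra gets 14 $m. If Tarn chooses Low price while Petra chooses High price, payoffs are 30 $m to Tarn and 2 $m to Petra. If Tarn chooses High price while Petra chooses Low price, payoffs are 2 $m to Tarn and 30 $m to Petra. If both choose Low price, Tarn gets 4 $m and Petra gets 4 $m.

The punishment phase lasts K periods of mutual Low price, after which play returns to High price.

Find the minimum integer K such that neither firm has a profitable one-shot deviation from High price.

IC: δ(1−δ^K)/(1−δ) ≥ (30−14)/(14−4) = 8/5.
With δ = 9/10: need 1 − δ^K ≥ 8/5·(1−9/10)/(9/10), i.e. δ^K ≤ 0.8222.
Since (9/10)^1 = 0.9000 and (9/10)^2 = 0.8100, the smallest such K is 2.

2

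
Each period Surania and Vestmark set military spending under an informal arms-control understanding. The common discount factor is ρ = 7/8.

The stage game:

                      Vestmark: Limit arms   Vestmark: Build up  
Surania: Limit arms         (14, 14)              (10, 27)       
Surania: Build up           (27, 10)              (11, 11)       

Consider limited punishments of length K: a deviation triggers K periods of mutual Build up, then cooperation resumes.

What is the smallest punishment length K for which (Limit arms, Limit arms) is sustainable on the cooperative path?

Need Σ_{k=1}^{K} ρ^k ≥ (27−14)/(14−11) = 4.3333 at ρ = 7/8.
At K = 7 the sum is 4.2511 < 4.3333; at K = 8 it is 4.5947 ≥ 4.3333.
So the minimum punishment length is K = 8.

8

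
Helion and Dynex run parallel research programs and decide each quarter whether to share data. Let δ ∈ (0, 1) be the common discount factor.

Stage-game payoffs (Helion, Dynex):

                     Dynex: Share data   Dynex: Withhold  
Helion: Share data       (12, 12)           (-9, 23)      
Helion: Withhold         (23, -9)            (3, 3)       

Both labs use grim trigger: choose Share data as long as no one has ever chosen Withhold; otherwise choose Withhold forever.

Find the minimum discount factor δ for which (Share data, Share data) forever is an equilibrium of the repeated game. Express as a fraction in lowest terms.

11/20

Cooperation forever yields 12 each period: 12/(1−δ).
Deviating yields 23 once, then 3 forever: 23 + 3δ/(1−δ).
No profitable deviation requires 12/(1−δ) ≥ 23 + 3δ/(1−δ).
Multiplying by (1−δ): 12 ≥ 23(1−δ) + 3δ = 23 − 20δ.
So 20δ ≥ 11, i.e. δ ≥ 11/20.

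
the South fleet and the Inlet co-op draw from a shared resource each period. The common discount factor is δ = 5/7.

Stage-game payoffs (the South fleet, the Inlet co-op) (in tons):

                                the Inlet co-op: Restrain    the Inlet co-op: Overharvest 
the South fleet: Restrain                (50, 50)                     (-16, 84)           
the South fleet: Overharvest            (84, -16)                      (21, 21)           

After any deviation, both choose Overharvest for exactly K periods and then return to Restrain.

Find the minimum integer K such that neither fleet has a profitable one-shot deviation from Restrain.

2

Need Σ_{k=1}^{K} δ^k ≥ (84−50)/(50−21) = 1.1724 at δ = 5/7.
At K = 1 the sum is 0.7143 < 1.1724; at K = 2 it is 1.2245 ≥ 1.1724.
So the minimum punishment length is K = 2.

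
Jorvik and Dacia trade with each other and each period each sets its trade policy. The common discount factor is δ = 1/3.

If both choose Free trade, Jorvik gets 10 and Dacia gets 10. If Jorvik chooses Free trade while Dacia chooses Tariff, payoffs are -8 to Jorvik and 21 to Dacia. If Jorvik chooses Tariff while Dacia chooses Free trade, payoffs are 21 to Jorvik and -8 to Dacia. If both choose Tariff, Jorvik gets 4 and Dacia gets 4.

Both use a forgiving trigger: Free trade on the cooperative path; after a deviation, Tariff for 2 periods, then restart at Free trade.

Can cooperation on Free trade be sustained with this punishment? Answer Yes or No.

No

A one-shot deviation gives 21 now, then 4 for 2 periods, then back to 10.
Gain from deviating: (21−10) today; loss: (10−4) in each of the next 2 periods.
No-deviation condition: (10−4)(δ+…+δ^2) ≥ 21−10, i.e. δ+…+δ^2 ≥ 11/6.
At δ = 1/3: δ+…+δ^2 = 0.4444 < 1.8333.
So cooperation is not sustainable.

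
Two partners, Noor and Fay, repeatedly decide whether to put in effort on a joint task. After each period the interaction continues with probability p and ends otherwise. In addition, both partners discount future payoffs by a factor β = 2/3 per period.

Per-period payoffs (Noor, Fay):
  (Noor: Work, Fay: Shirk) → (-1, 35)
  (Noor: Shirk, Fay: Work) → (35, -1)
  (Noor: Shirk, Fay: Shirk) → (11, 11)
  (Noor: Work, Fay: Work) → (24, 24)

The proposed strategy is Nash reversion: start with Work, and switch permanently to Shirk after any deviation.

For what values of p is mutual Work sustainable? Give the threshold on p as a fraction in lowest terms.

11/16

Expected continuation weight on next period's payoff is β·p = 2/3·p, which plays the role of the discount factor.
Cooperation requires 2/3·p ≥ (35−24)/(35−11) = 11/24, hence p ≥ 11/16.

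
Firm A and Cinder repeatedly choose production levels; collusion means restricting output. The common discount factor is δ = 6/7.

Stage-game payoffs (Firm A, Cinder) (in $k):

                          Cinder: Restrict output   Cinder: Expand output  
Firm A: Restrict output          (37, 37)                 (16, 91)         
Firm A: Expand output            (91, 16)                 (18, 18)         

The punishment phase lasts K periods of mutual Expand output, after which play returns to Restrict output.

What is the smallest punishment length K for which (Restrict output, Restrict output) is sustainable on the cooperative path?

5

IC: δ(1−δ^K)/(1−δ) ≥ (91−37)/(37−18) = 54/19.
With δ = 6/7: need 1 − δ^K ≥ 54/19·(1−6/7)/(6/7), i.e. δ^K ≤ 0.5263.
Since (6/7)^4 = 0.5398 and (6/7)^5 = 0.4627, the smallest such K is 5.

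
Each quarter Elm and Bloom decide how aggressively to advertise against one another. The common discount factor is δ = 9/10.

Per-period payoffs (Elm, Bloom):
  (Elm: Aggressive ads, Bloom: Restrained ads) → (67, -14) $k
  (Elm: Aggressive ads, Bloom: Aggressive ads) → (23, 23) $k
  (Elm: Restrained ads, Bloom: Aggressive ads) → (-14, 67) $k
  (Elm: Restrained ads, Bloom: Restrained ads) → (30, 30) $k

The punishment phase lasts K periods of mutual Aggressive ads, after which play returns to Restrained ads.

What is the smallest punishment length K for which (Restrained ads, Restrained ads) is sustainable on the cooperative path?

9

Need Σ_{k=1}^{K} δ^k ≥ (67−30)/(30−23) = 5.2857 at δ = 9/10.
At K = 8 the sum is 5.1258 < 5.2857; at K = 9 it is 5.5132 ≥ 5.2857.
So the minimum punishment length is K = 9.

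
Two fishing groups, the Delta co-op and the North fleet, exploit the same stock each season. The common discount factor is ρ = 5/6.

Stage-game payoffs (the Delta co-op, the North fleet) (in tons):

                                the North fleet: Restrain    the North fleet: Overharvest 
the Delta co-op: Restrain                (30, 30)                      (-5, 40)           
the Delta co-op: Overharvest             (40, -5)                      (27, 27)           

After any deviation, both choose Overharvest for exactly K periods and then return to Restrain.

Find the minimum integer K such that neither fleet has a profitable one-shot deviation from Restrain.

Need Σ_{k=1}^{K} ρ^k ≥ (40−30)/(30−27) = 3.3333 at ρ = 5/6.
At K = 6 the sum is 3.3255 < 3.3333; at K = 7 it is 3.6046 ≥ 3.3333.
So the minimum punishment length is K = 7.

7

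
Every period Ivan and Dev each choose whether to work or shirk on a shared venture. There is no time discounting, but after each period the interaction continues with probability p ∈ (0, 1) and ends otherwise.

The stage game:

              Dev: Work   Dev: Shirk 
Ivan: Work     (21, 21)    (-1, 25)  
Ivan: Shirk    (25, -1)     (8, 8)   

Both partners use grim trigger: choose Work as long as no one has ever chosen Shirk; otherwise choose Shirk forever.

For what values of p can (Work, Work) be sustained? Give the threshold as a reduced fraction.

Expected cooperation value is 21 + p·21 + p²·21 + … = 21/(1−p); deviation gives 25 + p·8/(1−p).
21 ≥ 25(1−p) + 8p ⇒ 17p ≥ 4 ⇒ p ≥ 4/17.

4/17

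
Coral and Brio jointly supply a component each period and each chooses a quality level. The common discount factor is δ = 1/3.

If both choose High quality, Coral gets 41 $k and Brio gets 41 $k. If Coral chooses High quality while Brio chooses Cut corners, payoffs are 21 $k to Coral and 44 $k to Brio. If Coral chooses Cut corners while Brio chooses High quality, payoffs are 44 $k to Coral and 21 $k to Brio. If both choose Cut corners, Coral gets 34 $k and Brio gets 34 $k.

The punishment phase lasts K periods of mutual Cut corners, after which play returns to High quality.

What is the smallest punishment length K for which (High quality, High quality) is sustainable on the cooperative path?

Need Σ_{k=1}^{K} δ^k ≥ (44−41)/(41−34) = 0.4286 at δ = 1/3.
At K = 1 the sum is 0.3333 < 0.4286; at K = 2 it is 0.4444 ≥ 0.4286.
So the minimum punishment length is K = 2.

2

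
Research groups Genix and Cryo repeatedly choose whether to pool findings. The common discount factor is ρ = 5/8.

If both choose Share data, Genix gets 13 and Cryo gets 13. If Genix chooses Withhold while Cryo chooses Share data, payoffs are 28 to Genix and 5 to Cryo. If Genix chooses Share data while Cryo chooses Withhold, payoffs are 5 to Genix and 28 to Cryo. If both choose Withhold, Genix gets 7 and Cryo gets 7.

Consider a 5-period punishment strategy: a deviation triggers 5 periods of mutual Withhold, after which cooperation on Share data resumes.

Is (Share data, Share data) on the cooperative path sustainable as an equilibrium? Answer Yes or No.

No

A one-shot deviation gives 28 now, then 7 for 5 periods, then back to 13.
Gain from deviating: (28−13) today; loss: (13−7) in each of the next 5 periods.
No-deviation condition: (13−7)(ρ+…+ρ^5) ≥ 28−13, i.e. ρ+…+ρ^5 ≥ 5/2.
At ρ = 5/8: ρ+…+ρ^5 = 1.5077 < 2.5000.
So cooperation is not sustainable.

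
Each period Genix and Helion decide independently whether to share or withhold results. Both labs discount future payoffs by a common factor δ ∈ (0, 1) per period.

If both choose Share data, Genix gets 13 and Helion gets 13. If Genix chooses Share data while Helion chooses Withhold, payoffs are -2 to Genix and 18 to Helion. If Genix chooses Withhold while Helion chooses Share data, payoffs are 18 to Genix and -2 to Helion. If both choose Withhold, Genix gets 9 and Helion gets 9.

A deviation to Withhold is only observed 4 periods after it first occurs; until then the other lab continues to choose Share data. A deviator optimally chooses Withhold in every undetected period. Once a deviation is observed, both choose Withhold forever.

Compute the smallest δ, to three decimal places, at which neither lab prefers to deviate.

A deviator earns 18 for 4 periods, then 9 forever; cooperating earns 13 forever. Multiplying the IC by (1−δ):
13 ≥ 18(1−δ^4) + 9δ^4, so 9·δ^4 ≥ 5 and δ^4 ≥ 5/9.
δ ≥ (5/9)^(1/4) ≈ 0.863.

0.863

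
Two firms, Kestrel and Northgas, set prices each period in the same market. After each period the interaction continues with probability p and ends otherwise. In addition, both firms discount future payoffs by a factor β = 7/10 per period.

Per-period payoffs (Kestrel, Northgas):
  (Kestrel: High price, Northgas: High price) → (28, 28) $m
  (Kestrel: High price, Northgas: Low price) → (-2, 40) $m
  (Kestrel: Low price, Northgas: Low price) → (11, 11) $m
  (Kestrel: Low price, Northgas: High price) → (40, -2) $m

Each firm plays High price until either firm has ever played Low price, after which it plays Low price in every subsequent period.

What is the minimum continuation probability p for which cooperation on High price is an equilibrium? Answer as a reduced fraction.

Expected continuation weight on next period's payoff is β·p = 7/10·p, which plays the role of the discount factor.
Cooperation requires 7/10·p ≥ (40−28)/(40−11) = 12/29, hence p ≥ 120/203.

120/203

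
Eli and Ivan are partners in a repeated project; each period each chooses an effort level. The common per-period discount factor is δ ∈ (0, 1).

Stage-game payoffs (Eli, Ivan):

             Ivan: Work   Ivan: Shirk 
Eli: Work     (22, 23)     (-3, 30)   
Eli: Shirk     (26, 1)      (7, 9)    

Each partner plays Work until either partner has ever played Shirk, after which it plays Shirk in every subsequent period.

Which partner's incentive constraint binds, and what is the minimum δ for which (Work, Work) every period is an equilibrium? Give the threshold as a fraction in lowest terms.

Eli: cooperation gives 22 each period; deviation gives 26 once then 7 forever.
  22/(1−δ) ≥ 26 + 7δ/(1−δ) ⇒ δ ≥ 4/19.
Ivan: cooperation gives 23 each period; deviation gives 30 once then 9 forever.
  δ ≥ 7/21 = 1/3.
Both must hold, so the binding constraint is Ivan's: δ ≥ 1/3.

Ivan; δ ≥ 1/3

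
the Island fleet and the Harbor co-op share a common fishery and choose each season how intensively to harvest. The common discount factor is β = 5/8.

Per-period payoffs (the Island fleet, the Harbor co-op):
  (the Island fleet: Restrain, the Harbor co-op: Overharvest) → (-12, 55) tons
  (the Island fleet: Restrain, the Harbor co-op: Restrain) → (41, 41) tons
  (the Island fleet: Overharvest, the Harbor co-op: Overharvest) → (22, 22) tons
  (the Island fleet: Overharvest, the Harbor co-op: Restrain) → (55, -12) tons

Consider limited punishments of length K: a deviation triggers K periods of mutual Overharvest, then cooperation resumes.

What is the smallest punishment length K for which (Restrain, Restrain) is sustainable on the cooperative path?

Need Σ_{k=1}^{K} β^k ≥ (55−41)/(41−22) = 0.7368 at β = 5/8.
At K = 1 the sum is 0.6250 < 0.7368; at K = 2 it is 1.0156 ≥ 0.7368.
So the minimum punishment length is K = 2.

2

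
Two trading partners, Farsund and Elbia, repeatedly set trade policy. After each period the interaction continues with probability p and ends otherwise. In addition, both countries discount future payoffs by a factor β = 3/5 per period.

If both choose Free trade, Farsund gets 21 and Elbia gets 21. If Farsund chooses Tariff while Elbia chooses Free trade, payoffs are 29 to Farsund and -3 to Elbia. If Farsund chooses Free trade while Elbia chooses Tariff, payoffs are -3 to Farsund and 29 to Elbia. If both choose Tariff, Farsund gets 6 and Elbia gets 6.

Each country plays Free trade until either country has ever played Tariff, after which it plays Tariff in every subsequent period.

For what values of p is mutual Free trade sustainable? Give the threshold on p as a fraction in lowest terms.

40/69

With continuation probability p and discount β, the effective per-period discount factor is βp.
Grim-trigger IC: βp ≥ (29−21)/(29−6) = 8/23.
So p ≥ (8/23)/(3/5) = 40/69.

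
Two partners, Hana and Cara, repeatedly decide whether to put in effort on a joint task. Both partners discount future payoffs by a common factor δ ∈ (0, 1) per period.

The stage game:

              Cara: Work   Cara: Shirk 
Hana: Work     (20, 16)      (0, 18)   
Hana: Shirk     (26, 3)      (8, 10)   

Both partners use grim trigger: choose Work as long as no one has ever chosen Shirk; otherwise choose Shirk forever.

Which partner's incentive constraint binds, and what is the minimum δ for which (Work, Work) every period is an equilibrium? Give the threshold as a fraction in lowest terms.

Hana's threshold: (26−20)/(26−8) = 1/3.
Cara's threshold: (18−16)/(18−10) = 1/4.
1/3 > 1/4, so Hana binds and δ* = 1/3.

Hana; δ ≥ 1/3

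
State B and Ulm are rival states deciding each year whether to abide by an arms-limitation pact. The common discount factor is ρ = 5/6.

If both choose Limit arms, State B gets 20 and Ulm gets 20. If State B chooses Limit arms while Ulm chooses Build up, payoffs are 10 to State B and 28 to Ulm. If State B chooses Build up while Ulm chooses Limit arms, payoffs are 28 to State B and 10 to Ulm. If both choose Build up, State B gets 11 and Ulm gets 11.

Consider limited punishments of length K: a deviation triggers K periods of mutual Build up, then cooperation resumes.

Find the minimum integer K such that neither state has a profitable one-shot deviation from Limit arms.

2

Need Σ_{k=1}^{K} ρ^k ≥ (28−20)/(20−11) = 0.8889 at ρ = 5/6.
At K = 1 the sum is 0.8333 < 0.8889; at K = 2 it is 1.5278 ≥ 0.8889.
So the minimum punishment length is K = 2.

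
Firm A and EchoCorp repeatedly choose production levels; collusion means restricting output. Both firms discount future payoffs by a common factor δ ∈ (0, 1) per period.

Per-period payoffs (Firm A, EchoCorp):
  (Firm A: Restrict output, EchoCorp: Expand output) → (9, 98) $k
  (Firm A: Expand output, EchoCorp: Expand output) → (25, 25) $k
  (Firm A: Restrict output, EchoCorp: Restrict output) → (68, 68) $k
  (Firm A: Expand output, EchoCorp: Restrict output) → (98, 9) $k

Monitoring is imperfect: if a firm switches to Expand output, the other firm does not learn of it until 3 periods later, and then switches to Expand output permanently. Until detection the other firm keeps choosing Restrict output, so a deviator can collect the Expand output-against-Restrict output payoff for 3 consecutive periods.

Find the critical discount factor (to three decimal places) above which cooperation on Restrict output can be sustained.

0.743

A deviator earns 98 for 3 periods, then 25 forever; cooperating earns 68 forever. Multiplying the IC by (1−δ):
68 ≥ 98(1−δ^3) + 25δ^3, so 73·δ^3 ≥ 30 and δ^3 ≥ 30/73.
δ ≥ (30/73)^(1/3) ≈ 0.743.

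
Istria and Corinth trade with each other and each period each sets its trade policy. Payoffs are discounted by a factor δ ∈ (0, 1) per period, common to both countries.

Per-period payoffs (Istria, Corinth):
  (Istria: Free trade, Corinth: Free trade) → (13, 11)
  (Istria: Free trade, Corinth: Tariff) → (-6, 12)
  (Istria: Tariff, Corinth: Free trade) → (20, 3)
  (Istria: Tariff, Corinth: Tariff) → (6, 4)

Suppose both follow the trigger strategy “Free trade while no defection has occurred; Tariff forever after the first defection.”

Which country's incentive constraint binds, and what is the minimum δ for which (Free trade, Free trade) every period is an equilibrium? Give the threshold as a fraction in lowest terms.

Istria's threshold: (20−13)/(20−6) = 1/2.
Corinth's threshold: (12−11)/(12−4) = 1/8.
1/2 > 1/8, so Istria binds and δ* = 1/2.

Istria; δ ≥ 1/2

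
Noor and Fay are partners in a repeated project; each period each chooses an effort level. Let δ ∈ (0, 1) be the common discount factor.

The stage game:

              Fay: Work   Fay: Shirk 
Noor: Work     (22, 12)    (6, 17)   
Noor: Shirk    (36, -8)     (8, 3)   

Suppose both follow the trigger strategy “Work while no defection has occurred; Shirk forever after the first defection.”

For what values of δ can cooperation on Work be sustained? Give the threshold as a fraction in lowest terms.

1/2

Noor: cooperation gives 22 each period; deviation gives 36 once then 8 forever.
  22/(1−δ) ≥ 36 + 8δ/(1−δ) ⇒ δ ≥ 14/28 = 1/2.
Fay: cooperation gives 12 each period; deviation gives 17 once then 3 forever.
  δ ≥ 5/14.
Both must hold, so the binding constraint is Noor's: δ ≥ 1/2.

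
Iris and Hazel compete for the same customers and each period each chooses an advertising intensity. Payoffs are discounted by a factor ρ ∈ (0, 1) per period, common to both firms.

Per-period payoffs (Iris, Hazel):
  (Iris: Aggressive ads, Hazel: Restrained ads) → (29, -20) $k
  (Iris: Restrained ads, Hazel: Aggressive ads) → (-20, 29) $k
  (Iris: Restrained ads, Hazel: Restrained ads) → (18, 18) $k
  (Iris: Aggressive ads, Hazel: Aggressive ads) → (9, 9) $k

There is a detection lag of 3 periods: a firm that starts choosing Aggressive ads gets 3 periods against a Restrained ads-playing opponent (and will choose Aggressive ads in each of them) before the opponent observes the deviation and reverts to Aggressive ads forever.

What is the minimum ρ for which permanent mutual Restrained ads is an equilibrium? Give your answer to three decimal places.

0.819

A deviator earns 29 for 3 periods, then 9 forever; cooperating earns 18 forever. Multiplying the IC by (1−ρ):
18 ≥ 29(1−ρ^3) + 9ρ^3, so 20·ρ^3 ≥ 11 and ρ^3 ≥ 11/20.
ρ ≥ (11/20)^(1/3) ≈ 0.819.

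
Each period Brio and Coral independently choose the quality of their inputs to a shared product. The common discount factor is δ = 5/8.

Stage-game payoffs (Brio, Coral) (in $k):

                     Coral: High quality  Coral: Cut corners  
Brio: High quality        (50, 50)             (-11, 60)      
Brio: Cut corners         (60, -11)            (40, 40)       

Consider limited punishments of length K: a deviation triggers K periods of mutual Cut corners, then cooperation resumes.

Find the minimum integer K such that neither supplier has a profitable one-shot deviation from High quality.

2

IC: δ(1−δ^K)/(1−δ) ≥ (60−50)/(50−40) = 1.
With δ = 5/8: need 1 − δ^K ≥ 1·(1−5/8)/(5/8), i.e. δ^K ≤ 0.4000.
Since (5/8)^1 = 0.6250 and (5/8)^2 = 0.3906, the smallest such K is 2.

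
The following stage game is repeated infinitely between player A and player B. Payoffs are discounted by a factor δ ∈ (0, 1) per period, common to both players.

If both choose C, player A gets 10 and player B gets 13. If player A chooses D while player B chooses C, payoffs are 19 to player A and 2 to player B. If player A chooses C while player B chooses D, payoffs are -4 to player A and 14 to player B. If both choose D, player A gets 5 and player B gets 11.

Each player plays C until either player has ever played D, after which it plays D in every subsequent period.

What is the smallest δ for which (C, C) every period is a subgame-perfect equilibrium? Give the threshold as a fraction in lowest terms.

player A's threshold: (19−10)/(19−5) = 9/14.
player B's threshold: (14−13)/(14−11) = 1/3.
9/14 > 1/3, so player A binds and δ* = 9/14.

9/14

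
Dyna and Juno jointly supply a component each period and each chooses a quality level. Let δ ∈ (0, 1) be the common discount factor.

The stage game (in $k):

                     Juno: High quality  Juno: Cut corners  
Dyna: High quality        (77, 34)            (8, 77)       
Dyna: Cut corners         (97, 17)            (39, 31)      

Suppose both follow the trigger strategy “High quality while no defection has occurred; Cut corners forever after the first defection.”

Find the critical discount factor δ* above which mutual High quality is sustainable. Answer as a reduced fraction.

43/46

For Dyna: deviation gain 97−77 = 20, per-period punishment loss 77−39 = 38. IC gives δ ≥ 20/58 = 10/29.
For Juno: gain 43, loss 3 per period, so δ ≥ 43/46.
The tighter constraint is Juno's, so cooperation needs δ ≥ 43/46.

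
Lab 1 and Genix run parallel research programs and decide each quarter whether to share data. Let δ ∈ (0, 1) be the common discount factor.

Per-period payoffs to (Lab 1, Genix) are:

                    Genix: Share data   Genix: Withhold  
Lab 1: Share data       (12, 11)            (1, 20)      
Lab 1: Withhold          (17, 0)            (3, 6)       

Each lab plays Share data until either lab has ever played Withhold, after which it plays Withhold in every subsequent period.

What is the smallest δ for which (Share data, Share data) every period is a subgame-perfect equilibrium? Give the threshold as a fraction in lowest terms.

Lab 1: cooperation gives 12 each period; deviation gives 17 once then 3 forever.
  12/(1−δ) ≥ 17 + 3δ/(1−δ) ⇒ δ ≥ 5/14.
Genix: cooperation gives 11 each period; deviation gives 20 once then 6 forever.
  δ ≥ 9/14.
Both must hold, so the binding constraint is Genix's: δ ≥ 9/14.

9/14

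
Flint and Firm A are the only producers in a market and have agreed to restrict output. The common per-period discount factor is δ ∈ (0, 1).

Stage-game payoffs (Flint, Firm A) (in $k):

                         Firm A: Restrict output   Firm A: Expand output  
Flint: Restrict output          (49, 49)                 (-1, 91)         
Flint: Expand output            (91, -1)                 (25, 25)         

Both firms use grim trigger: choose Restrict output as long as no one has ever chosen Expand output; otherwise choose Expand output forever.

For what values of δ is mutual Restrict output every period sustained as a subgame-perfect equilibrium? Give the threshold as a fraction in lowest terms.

49/(1−δ) ≥ 91 + 25δ/(1−δ)
49 ≥ 91 − 66δ
δ ≥ 42/66 = 7/11.

7/11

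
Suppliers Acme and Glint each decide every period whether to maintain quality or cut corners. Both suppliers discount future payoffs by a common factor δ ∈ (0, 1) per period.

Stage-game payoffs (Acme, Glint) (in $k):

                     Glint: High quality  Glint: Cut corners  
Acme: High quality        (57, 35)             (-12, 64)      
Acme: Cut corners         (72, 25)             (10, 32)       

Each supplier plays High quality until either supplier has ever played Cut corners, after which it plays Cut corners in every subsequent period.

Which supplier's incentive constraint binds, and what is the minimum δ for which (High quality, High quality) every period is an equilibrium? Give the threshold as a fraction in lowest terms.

Acme's threshold: (72−57)/(72−10) = 15/62.
Glint's threshold: (64−35)/(64−32) = 29/32.
15/62 < 29/32, so Glint binds and δ* = 29/32.

Glint; δ ≥ 29/32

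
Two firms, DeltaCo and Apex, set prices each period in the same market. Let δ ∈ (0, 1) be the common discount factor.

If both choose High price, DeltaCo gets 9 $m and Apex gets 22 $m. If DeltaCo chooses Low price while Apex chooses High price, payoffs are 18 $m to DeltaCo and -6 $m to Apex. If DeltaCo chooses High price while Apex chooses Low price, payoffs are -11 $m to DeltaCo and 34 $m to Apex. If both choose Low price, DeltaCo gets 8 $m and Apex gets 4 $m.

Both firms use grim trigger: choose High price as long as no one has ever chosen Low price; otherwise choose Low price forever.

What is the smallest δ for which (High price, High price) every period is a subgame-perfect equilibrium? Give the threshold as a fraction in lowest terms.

9/10

For DeltaCo: deviation gain 18−9 = 9, per-period punishment loss 9−8 = 1. IC gives δ ≥ 9/10.
For Apex: gain 12, loss 18 per period, so δ ≥ 12/30 = 2/5.
The tighter constraint is DeltaCo's, so cooperation needs δ ≥ 9/10.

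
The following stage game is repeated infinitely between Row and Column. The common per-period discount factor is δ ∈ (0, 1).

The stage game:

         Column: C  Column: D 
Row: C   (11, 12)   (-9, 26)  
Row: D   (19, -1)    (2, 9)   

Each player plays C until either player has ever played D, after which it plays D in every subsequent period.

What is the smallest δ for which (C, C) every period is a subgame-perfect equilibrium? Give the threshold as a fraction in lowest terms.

14/17

Row: cooperation gives 11 each period; deviation gives 19 once then 2 forever.
  11/(1−δ) ≥ 19 + 2δ/(1−δ) ⇒ δ ≥ 8/17.
Column: cooperation gives 12 each period; deviation gives 26 once then 9 forever.
  δ ≥ 14/17.
Both must hold, so the binding constraint is Column's: δ ≥ 14/17.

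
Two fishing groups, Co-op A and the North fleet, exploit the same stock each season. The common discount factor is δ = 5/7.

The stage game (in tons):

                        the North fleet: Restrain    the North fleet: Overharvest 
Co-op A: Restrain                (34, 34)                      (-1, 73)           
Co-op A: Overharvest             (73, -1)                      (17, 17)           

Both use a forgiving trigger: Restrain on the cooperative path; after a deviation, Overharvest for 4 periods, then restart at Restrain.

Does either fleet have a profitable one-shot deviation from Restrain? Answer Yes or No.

Yes

Comparing payoff streams over the 5 periods until play realigns: cooperate → 34(1+δ+…+δ^4); deviate → 73 + 17(δ+…+δ^4).
Cooperation is sustained iff (34−17)(δ+…+δ^4) ≥ 73−34.
δ+…+δ^4 = 5/7·(1−(5/7)^4)/(1−5/7) = 1.8492, and (73−34)/(34−17) = 2.2941.
1.8492 < 2.2941, so cooperation is not sustainable.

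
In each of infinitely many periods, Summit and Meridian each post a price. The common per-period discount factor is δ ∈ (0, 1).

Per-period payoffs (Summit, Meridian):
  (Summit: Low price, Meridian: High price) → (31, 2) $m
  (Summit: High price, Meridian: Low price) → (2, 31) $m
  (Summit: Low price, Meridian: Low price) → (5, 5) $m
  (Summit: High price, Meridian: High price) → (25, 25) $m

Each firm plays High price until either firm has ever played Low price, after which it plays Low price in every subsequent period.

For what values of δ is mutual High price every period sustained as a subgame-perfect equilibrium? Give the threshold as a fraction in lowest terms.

3/13

One-period gain from deviating is 31 − 25 = 6. The loss is 25 − 5 = 20 in every subsequent period, with present value 20·δ/(1−δ).
Deviation is unprofitable when 20·δ/(1−δ) ≥ 6, i.e. δ/(1−δ) ≥ 3/10.
Equivalently δ ≥ 6/(6+20) = 3/13.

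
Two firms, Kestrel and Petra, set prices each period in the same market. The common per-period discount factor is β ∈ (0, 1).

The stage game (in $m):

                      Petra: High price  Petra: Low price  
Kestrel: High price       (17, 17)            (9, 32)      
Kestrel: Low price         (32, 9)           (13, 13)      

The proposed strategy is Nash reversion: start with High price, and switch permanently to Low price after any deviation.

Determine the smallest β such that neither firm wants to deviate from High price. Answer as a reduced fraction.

15/19

One-period gain from deviating is 32 − 17 = 15. The loss is 17 − 13 = 4 in every subsequent period, with present value 4·β/(1−β).
Deviation is unprofitable when 4·β/(1−β) ≥ 15, i.e. β/(1−β) ≥ 15/4.
Equivalently β ≥ 15/(15+4) = 15/19.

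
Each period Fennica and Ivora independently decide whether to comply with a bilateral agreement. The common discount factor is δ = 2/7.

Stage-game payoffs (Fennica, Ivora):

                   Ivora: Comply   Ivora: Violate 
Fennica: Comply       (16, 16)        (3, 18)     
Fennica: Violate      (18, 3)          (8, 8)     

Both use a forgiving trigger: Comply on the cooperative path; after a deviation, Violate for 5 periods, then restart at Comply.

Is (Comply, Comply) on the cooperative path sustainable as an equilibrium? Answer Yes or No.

Comparing payoff streams over the 6 periods until play realigns: cooperate → 16(1+δ+…+δ^5); deviate → 18 + 8(δ+…+δ^5).
Cooperation is sustained iff (16−8)(δ+…+δ^5) ≥ 18−16.
δ+…+δ^5 = 2/7·(1−(2/7)^5)/(1−2/7) = 0.3992, and (18−16)/(16−8) = 0.2500.
0.3992 ≥ 0.2500, so cooperation is sustainable.

Yes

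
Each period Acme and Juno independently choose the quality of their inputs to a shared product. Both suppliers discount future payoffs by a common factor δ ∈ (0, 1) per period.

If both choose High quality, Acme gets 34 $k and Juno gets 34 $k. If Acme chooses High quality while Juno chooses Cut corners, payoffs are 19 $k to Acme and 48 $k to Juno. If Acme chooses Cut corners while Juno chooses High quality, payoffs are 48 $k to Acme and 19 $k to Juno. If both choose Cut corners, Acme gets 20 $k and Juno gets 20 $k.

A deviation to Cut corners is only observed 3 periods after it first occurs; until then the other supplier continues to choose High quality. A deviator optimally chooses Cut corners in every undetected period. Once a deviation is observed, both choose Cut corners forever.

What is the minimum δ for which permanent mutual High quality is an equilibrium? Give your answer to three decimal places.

A deviator earns 48 for 3 periods, then 20 forever; cooperating earns 34 forever. Multiplying the IC by (1−δ):
34 ≥ 48(1−δ^3) + 20δ^3, so 28·δ^3 ≥ 14 and δ^3 ≥ 1/2.
δ ≥ (1/2)^(1/3) ≈ 0.794.

0.794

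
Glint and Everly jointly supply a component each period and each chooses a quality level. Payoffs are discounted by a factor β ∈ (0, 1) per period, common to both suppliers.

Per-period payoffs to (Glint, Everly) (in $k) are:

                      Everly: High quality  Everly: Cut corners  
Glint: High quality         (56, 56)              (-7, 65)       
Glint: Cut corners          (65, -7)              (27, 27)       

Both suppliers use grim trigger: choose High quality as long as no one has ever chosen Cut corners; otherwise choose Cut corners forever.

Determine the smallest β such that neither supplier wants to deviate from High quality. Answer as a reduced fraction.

9/38

Under grim trigger the critical discount factor is (T−C)/(T−P) with T = 65, C = 56, P = 27.
β* = (65−56)/(65−27) = 9/38.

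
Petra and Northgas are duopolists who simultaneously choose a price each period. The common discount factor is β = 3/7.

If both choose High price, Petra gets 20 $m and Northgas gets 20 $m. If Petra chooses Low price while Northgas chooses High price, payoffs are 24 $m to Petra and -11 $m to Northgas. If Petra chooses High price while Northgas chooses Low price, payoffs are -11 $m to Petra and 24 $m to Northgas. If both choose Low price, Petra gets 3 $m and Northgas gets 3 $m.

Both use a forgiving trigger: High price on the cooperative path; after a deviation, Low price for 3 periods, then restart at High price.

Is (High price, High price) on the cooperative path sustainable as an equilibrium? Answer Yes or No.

Comparing payoff streams over the 4 periods until play realigns: cooperate → 20(1+β+…+β^3); deviate → 24 + 3(β+…+β^3).
Cooperation is sustained iff (20−3)(β+…+β^3) ≥ 24−20.
β+…+β^3 = 3/7·(1−(3/7)^3)/(1−3/7) = 0.6910, and (24−20)/(20−3) = 0.2353.
0.6910 ≥ 0.2353, so cooperation is sustainable.

Yes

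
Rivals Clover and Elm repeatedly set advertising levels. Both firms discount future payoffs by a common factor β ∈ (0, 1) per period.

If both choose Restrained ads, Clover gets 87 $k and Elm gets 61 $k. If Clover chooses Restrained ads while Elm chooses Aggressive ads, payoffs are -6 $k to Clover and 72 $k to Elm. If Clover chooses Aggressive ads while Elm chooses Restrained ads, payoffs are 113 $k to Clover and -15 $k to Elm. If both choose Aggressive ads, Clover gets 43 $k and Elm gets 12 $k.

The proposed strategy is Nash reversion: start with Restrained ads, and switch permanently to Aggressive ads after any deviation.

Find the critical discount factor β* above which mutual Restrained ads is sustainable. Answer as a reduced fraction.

Clover's threshold: (113−87)/(113−43) = 13/35.
Elm's threshold: (72−61)/(72−12) = 11/60.
13/35 > 11/60, so Clover binds and β* = 13/35.

13/35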